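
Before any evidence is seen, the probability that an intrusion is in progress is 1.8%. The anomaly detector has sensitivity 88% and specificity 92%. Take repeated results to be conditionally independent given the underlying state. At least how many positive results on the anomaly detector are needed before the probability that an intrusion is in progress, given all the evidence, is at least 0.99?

4

Prior odds = 0.018/0.982 = 9/491.
False-positive rate = 1 − 0.92 = 0.08; likelihood ratio of a positive = 0.88/0.08 = 11.
Target posterior odds = 0.99/0.01 = 99.
Need (9/491) × 11ⁿ ≥ 99, i.e. 11ⁿ ≥ 5401.
11³ = 1331 falls short of 5401 but 11⁴ = 14641 reaches it, so n = 4.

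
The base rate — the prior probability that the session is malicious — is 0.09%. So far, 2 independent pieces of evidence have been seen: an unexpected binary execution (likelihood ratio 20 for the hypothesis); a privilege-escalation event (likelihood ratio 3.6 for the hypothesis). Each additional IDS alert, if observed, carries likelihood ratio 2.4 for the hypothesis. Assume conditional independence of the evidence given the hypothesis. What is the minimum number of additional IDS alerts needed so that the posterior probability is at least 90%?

Prior odds = 0.0009/0.9991 = 9/9991.
Combined Bayes factor of the evidence already in hand = 20 × 3.6 = 72.
Odds after that evidence = (9/9991) × 72 = 648/9991.
Target odds = 0.9/0.1 = 9.
Need 2.4ⁿ ≥ 9 ÷ (648/9991) = 9991/72.
2.4⁵ = 79.62624 falls short of 9991/72 but 2.4⁶ = 2985984/15625 reaches it, so n = 6.

6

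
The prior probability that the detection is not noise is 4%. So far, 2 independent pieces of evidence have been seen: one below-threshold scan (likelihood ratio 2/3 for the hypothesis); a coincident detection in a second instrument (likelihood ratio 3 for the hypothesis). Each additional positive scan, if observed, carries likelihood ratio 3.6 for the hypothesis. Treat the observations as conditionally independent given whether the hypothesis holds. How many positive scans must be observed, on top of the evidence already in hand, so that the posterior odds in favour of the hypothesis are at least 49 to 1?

5

Prior odds = 0.04/0.96 = 1/24.
Combined Bayes factor of the evidence already in hand = (2/3) × 3 = 2.
Odds after that evidence = (1/24) × 2 = 1/12.
Target odds = 49.
Need 3.6ⁿ ≥ 49 ÷ (1/12) = 588.
3.6⁴ = 167.9616 falls short of 588 but 3.6⁵ = 604.66176 reaches it, so n = 5.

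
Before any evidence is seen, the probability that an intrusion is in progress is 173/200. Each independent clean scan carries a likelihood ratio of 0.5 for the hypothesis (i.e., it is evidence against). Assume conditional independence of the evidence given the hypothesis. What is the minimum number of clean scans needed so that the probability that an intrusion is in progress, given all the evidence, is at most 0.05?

Prior odds: 0.865 ÷ 0.135 = 173/27.
Likelihood ratio per clean scan = 0.5.
Target posterior odds = 0.05/0.95 = 1/19.
Require 0.5ⁿ ≤ 1/19 ÷ (173/27) = 27/3287.
0.5⁶ = 0.015625 is still above 27/3287 but 0.5⁷ = 0.0078125 is at or below it, so n = 7.

7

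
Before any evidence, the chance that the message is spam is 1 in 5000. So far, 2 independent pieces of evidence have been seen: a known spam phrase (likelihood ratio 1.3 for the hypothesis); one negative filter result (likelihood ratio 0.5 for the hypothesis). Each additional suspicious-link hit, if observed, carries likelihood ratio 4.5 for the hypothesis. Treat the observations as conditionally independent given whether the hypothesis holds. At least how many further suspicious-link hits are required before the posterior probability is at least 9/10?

8

Prior odds = 0.0002/0.9998 = 1/4999.
Combined Bayes factor of the evidence already in hand = 1.3 × 0.5 = 0.65.
Odds after that evidence = (1/4999) × 0.65 = 13/99980.
Target odds = 0.9/0.1 = 9.
Need 4.5ⁿ ≥ 9 ÷ (13/99980) = 899820/13.
4.5⁷ = 4782969/128 falls short of 899820/13 but 4.5⁸ = 43046721/256 reaches it, so n = 8.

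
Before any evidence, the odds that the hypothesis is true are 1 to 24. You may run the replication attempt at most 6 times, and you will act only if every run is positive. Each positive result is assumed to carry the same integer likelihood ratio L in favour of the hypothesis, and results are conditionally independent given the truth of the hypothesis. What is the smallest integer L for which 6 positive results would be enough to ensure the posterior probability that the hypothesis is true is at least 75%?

3

Prior odds = 1/24.
Target odds = 0.75/0.25 = 3.
Need L⁶ ≥ 3 ÷ (1/24) = 72.
2⁶ = 64 < 72 ≤ 729 = 3⁶, so L = 3.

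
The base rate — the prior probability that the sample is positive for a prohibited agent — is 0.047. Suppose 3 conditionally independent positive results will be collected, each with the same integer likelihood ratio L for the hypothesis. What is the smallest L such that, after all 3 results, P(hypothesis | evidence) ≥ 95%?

8

Prior odds = 0.047/0.953 = 47/953.
Target odds = 0.95/0.05 = 19.
Need L³ ≥ 19 ÷ (47/953) = 18107/47.
7³ = 343 < 18107/47 ≤ 512 = 8³, so L = 8.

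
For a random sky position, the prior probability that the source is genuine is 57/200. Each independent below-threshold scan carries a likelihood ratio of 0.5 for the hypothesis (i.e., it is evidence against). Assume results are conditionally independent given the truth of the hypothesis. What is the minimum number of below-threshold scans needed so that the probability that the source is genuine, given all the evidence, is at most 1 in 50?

Prior odds: 0.285 ÷ 0.715 = 57/143.
Likelihood ratio per below-threshold scan = 0.5.
Target odds: 0.02 ÷ 0.98 = 1/49.
Require 0.5ⁿ ≤ 1/49 ÷ (57/143) = 143/2793.
0.5⁴ = 0.0625 is still above 143/2793 but 0.5⁵ = 0.03125 is at or below it, so n = 5.

5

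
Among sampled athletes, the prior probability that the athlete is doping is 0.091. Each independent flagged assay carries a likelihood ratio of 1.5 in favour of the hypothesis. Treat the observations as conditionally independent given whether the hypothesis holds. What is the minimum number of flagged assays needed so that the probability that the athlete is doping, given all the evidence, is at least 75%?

9

Prior odds = 0.091/0.909 = 91/909.
Likelihood ratio per flagged assay = 1.5.
Target odds: 0.75 ÷ 0.25 = 3.
Require 1.5ⁿ ≥ 3 ÷ (91/909) = 2727/91.
1.5⁸ = 25.62890625 falls short of 2727/91 but 1.5⁹ = 19683/512 reaches it, so n = 9.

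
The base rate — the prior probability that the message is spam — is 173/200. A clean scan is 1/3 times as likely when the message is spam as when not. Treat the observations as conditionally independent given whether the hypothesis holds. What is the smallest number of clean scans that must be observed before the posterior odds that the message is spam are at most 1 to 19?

Prior odds: 0.865 ÷ 0.135 = 173/27.
Likelihood ratio per clean scan = 1/3.
Target odds = 1/19.
Need (173/27) × (1/3)ⁿ ≤ 1/19, i.e. (1/3)ⁿ ≤ 27/3287.
(1/3)⁴ = 1/81 is still above 27/3287 but (1/3)⁵ = 1/243 is at or below it, so n = 5.

5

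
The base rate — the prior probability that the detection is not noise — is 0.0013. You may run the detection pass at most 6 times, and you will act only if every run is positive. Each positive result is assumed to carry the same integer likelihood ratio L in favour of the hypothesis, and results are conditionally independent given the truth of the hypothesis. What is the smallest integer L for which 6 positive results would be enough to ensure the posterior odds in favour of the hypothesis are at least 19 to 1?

5

Prior odds = 0.0013/0.9987 = 13/9987.
Target odds = 19.
Need L⁶ ≥ 19 ÷ (13/9987) = 189753/13.
4⁶ = 4096 < 189753/13 ≤ 15625 = 5⁶, so L = 5.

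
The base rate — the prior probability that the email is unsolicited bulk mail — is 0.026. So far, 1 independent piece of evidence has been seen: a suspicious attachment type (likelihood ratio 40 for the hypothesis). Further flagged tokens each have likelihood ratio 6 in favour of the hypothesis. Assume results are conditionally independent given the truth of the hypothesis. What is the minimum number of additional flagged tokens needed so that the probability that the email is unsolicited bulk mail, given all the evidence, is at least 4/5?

Prior odds = 0.026/0.974 = 13/487.
Bayes factor of the evidence already in hand = 40.
Odds after that evidence = (13/487) × 40 = 520/487.
Target odds = 0.8/0.2 = 4.
Need 6ⁿ ≥ 4 ÷ (520/487) = 487/130.
6¹ = 6, which meets the required 487/130; so n = 1.

1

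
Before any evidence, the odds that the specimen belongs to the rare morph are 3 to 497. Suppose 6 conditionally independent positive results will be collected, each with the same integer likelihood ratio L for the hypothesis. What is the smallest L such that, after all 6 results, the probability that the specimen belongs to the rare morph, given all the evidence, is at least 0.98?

5

Prior odds = 3/497.
Target odds = 0.98/0.02 = 49.
Need L⁶ ≥ 49 ÷ (3/497) = 24353/3.
4⁶ = 4096 < 24353/3 ≤ 15625 = 5⁶, so L = 5.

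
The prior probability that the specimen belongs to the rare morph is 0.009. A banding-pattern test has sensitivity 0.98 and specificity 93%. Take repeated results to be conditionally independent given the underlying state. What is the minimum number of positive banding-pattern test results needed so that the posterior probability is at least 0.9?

3

Prior odds = 0.009/0.991 = 9/991.
False-positive rate = 1 − 0.93 = 0.07; likelihood ratio of a positive = 0.98/0.07 = 14.
Target posterior odds = 0.9/0.1 = 9.
Require 14ⁿ ≥ 9 ÷ (9/991) = 991.
14² = 196 falls short of 991 but 14³ = 2744 reaches it, so n = 3.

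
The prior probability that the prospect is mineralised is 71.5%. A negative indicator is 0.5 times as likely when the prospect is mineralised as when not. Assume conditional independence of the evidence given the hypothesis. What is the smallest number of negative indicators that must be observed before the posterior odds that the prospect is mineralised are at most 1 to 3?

Prior odds: 0.715 ÷ 0.285 = 143/57.
Likelihood ratio per negative indicator = 0.5.
Target odds = 1/3.
Require 0.5ⁿ ≤ 1/3 ÷ (143/57) = 19/143.
0.5² = 0.25 is still above 19/143 but 0.5³ = 0.125 is at or below it, so n = 3.

3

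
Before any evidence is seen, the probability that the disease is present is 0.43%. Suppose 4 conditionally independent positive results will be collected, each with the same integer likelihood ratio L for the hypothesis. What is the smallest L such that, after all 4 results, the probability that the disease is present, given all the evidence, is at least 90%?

7

Prior odds = 0.0043/0.9957 = 43/9957.
Target odds = 0.9/0.1 = 9.
Need L⁴ ≥ 9 ÷ (43/9957) = 89613/43.
6⁴ = 1296 < 89613/43 ≤ 2401 = 7⁴, so L = 7.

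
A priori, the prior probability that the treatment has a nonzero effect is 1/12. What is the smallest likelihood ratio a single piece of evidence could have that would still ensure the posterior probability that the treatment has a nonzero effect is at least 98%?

Prior odds = (1/12)/(11/12) = 1/11.
Target odds = 0.98/0.02 = 49.
Required Bayes factor = 49 ÷ (1/11) = 539.

539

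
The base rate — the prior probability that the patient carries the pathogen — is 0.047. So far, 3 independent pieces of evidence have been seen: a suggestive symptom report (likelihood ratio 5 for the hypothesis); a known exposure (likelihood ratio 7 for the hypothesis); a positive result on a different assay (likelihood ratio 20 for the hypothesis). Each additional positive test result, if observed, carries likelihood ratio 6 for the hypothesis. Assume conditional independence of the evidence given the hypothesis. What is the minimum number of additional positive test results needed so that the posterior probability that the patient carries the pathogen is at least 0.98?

1

Prior odds = 0.047/0.953 = 47/953.
Combined Bayes factor of the evidence already in hand = 5 × 7 × 20 = 700.
Odds after that evidence = (47/953) × 700 = 32900/953.
Target odds = 0.98/0.02 = 49.
Need 6ⁿ ≥ 49 ÷ (32900/953) = 6671/4700.
6¹ = 6, which meets the required 6671/4700; so n = 1.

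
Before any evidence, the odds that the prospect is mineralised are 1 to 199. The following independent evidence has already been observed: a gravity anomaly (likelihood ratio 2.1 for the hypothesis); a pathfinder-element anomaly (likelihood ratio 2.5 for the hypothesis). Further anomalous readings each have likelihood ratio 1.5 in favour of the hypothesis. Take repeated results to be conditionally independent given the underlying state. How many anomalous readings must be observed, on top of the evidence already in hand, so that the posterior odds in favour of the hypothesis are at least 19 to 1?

Prior odds = 1/199.
Combined Bayes factor of the evidence already in hand = 2.1 × 2.5 = 5.25.
Odds after that evidence = (1/199) × 5.25 = 21/796.
Target odds = 19.
Need 1.5ⁿ ≥ 19 ÷ (21/796) = 15124/21.
1.5¹⁶ = 43046721/65536 falls short of 15124/21 but 1.5¹⁷ = 129140163/131072 reaches it, so n = 17.

17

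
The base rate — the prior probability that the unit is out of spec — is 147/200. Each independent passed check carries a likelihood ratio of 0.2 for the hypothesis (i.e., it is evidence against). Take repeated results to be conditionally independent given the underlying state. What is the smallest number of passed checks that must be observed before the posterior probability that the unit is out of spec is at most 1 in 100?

Prior odds = 0.735/0.265 = 147/53.
Likelihood ratio per passed check = 0.2.
Target odds: 0.01 ÷ 0.99 = 1/99.
Require 0.2ⁿ ≤ 1/99 ÷ (147/53) = 53/14553.
0.2³ = 0.008 is still above 53/14553 but 0.2⁴ = 0.0016 is at or below it, so n = 4.

4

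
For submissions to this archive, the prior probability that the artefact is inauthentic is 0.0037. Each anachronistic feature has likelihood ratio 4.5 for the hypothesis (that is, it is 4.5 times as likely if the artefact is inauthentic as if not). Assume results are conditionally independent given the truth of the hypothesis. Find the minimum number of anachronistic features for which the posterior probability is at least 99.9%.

Prior odds: 0.0037 ÷ 0.9963 = 37/9963.
Likelihood ratio per anachronistic feature = 4.5.
Target odds: 0.999 ÷ 0.001 = 999.
Require 4.5ⁿ ≥ 999 ÷ (37/9963) = 269001.
4.5⁸ = 43046721/256 falls short of 269001 but 4.5⁹ = 387420489/512 reaches it, so n = 9.

9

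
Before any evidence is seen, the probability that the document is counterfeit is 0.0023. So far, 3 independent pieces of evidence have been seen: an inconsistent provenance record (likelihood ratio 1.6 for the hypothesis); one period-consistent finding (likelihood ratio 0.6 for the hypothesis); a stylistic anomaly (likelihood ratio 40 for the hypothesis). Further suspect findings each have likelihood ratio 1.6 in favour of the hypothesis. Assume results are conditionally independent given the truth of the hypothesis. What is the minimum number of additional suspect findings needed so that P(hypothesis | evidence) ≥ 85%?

9

Prior odds = 0.0023/0.9977 = 23/9977.
Combined Bayes factor of the evidence already in hand = 1.6 × 0.6 × 40 = 38.4.
Odds after that evidence = (23/9977) × 38.4 = 4416/49885.
Target odds = 0.85/0.15 = 17/3.
Need 1.6ⁿ ≥ 17/3 ÷ (4416/49885) = 848045/13248.
1.6⁸ = 16777216/390625 falls short of 848045/13248 but 1.6⁹ = 134217728/1953125 reaches it, so n = 9.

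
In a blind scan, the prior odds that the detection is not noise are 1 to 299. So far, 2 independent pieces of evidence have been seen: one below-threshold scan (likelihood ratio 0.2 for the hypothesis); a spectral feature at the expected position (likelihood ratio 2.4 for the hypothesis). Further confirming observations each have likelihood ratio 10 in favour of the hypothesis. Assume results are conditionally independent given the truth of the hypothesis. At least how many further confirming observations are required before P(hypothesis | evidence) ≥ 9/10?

Prior odds = 1/299.
Combined Bayes factor of the evidence already in hand = 0.2 × 2.4 = 0.48.
Odds after that evidence = (1/299) × 0.48 = 12/7475.
Target odds = 0.9/0.1 = 9.
Need 10ⁿ ≥ 9 ÷ (12/7475) = 5606.25.
10³ = 1000 falls short of 5606.25 but 10⁴ = 10000 reaches it, so n = 4.

4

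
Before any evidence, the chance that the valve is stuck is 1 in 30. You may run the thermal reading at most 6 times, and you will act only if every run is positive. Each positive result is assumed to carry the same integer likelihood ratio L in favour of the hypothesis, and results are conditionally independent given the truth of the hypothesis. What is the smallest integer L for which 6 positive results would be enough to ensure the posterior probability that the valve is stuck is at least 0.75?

Prior odds = (1/30)/(29/30) = 1/29.
Target odds = 0.75/0.25 = 3.
Need L⁶ ≥ 3 ÷ (1/29) = 87.
2⁶ = 64 < 87 ≤ 729 = 3⁶, so L = 3.

3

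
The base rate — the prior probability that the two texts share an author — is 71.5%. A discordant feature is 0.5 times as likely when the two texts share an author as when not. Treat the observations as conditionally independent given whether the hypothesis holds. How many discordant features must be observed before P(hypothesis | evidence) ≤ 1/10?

5

Prior odds = 0.715/0.285 = 143/57.
Likelihood ratio per discordant feature = 0.5.
Target odds: 0.1 ÷ 0.9 = 1/9.
Need (143/57) × 0.5ⁿ ≤ 1/9, i.e. 0.5ⁿ ≤ 19/429.
0.5⁴ = 0.0625 is still above 19/429 but 0.5⁵ = 0.03125 is at or below it, so n = 5.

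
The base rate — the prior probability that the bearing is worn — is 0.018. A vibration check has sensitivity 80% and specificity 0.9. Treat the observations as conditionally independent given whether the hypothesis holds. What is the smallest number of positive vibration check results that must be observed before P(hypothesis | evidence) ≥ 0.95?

Prior odds: 0.018 ÷ 0.982 = 9/491.
False-positive rate = 1 − 0.9 = 0.1; likelihood ratio of a positive = 0.8/0.1 = 8.
Target odds: 0.95 ÷ 0.05 = 19.
Need (9/491) × 8ⁿ ≥ 19, i.e. 8ⁿ ≥ 9329/9.
8³ = 512 falls short of 9329/9 but 8⁴ = 4096 reaches it, so n = 4.

4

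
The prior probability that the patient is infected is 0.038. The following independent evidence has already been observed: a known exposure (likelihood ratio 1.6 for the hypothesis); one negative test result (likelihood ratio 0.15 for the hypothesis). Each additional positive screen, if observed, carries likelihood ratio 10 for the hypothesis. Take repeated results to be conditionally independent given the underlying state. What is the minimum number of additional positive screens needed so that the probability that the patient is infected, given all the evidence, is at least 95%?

Prior odds = 0.038/0.962 = 19/481.
Combined Bayes factor of the evidence already in hand = 1.6 × 0.15 = 0.24.
Odds after that evidence = (19/481) × 0.24 = 114/12025.
Target odds = 0.95/0.05 = 19.
Need 10ⁿ ≥ 19 ÷ (114/12025) = 12025/6.
10³ = 1000 falls short of 12025/6 but 10⁴ = 10000 reaches it, so n = 4.

4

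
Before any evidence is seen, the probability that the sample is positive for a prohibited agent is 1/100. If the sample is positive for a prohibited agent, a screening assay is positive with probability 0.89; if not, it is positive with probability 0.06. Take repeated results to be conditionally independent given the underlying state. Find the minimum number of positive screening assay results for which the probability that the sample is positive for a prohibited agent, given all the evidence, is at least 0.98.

4

Prior odds = 0.01/0.99 = 1/99.
Likelihood ratio of a positive = 0.89/0.06 = 89/6.
Target posterior odds = 0.98/0.02 = 49.
Require (89/6)ⁿ ≥ 49 ÷ (1/99) = 4851.
(89/6)³ = 704969/216 falls short of 4851 but (89/6)⁴ = 62742241/1296 reaches it, so n = 4.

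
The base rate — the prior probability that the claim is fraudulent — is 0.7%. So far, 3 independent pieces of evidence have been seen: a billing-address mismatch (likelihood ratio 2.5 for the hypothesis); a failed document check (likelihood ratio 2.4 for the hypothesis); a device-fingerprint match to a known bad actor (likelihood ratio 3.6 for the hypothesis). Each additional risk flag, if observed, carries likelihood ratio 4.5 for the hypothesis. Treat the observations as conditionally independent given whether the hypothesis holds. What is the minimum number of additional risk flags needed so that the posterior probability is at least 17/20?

3

Prior odds = 0.007/0.993 = 7/993.
Combined Bayes factor of the evidence already in hand = 2.5 × 2.4 × 3.6 = 21.6.
Odds after that evidence = (7/993) × 21.6 = 252/1655.
Target odds = 0.85/0.15 = 17/3.
Need 4.5ⁿ ≥ 17/3 ÷ (252/1655) = 28135/756.
4.5² = 20.25 falls short of 28135/756 but 4.5³ = 91.125 reaches it, so n = 3.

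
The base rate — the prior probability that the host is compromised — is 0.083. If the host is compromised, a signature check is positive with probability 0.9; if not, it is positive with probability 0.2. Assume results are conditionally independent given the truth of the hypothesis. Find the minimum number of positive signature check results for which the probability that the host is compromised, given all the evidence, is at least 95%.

Prior odds: 0.083 ÷ 0.917 = 83/917.
Likelihood ratio of a positive = 0.9/0.2 = 4.5.
Target odds: 0.95 ÷ 0.05 = 19.
Need (83/917) × 4.5ⁿ ≥ 19, i.e. 4.5ⁿ ≥ 17423/83.
4.5³ = 91.125 falls short of 17423/83 but 4.5⁴ = 410.0625 reaches it, so n = 4.

4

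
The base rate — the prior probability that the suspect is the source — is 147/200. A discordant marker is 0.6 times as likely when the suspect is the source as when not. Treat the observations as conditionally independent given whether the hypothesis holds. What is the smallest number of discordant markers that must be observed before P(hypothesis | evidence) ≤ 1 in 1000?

16

Prior odds: 0.735 ÷ 0.265 = 147/53.
Likelihood ratio per discordant marker = 0.6.
Target odds: 0.001 ÷ 0.999 = 1/999.
Require 0.6ⁿ ≤ 1/999 ÷ (147/53) = 53/146853.
0.6¹⁵ ≈0.000470185 is still above 53/146853 but 0.6¹⁶ ≈0.000282111 is at or below it, so n = 16.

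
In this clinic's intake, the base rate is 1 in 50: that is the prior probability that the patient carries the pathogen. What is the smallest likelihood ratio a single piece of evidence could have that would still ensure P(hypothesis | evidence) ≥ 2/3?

Prior odds = 0.02/0.98 = 1/49.
Target odds = (2/3)/(1/3) = 2.
Required Bayes factor = 2 ÷ (1/49) = 98.

98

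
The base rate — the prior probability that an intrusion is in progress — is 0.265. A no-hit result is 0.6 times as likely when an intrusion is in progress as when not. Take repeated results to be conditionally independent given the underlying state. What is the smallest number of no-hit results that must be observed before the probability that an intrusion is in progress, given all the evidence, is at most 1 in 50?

Prior odds = 0.265/0.735 = 53/147.
Likelihood ratio per no-hit result = 0.6.
Target posterior odds = 0.02/0.98 = 1/49.
Need (53/147) × 0.6ⁿ ≤ 1/49, i.e. 0.6ⁿ ≤ 3/53.
0.6⁵ = 0.07776 is still above 3/53 but 0.6⁶ = 729/15625 is at or below it, so n = 6.

6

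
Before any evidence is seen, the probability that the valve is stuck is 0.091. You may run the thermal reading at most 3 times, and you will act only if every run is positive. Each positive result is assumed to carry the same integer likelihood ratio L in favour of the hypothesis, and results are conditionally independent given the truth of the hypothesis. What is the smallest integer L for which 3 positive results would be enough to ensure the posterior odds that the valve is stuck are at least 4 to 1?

4

Prior odds = 0.091/0.909 = 91/909.
Target odds = 4.
Need L³ ≥ 4 ÷ (91/909) = 3636/91.
3³ = 27 < 3636/91 ≤ 64 = 4³, so L = 4.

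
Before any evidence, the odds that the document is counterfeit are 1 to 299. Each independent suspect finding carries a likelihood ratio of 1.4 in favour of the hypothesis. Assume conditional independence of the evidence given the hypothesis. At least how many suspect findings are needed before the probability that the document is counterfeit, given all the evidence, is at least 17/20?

Prior odds = 1/299.
Likelihood ratio per suspect finding = 1.4.
Target odds: 0.85 ÷ 0.15 = 17/3.
Need (1/299) × 1.4ⁿ ≥ 17/3, i.e. 1.4ⁿ ≥ 5083/3.
1.4²² ≈1639.9 falls short of 5083/3 but 1.4²³ ≈2295.86 reaches it, so n = 23.

23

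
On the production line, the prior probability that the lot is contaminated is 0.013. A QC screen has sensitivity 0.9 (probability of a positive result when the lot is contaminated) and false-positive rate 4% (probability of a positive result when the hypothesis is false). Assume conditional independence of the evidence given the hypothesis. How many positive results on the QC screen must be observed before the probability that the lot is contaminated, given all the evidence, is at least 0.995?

Prior odds: 0.013 ÷ 0.987 = 13/987.
Likelihood ratio of a positive result = 0.9/0.04 = 22.5.
Target odds: 0.995 ÷ 0.005 = 199.
Need (13/987) × 22.5ⁿ ≥ 199, i.e. 22.5ⁿ ≥ 196413/13.
22.5³ = 11390.625 falls short of 196413/13 but 22.5⁴ = 256289.0625 reaches it, so n = 4.

4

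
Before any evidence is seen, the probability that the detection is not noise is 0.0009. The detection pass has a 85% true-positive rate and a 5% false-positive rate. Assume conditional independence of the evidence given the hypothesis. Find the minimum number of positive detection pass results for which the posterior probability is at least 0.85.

Prior odds = 0.0009/0.9991 = 9/9991.
Likelihood ratio of a positive result = 0.85/0.05 = 17.
Target posterior odds = 0.85/0.15 = 17/3.
Require 17ⁿ ≥ 17/3 ÷ (9/9991) = 169847/27.
17³ = 4913 falls short of 169847/27 but 17⁴ = 83521 reaches it, so n = 4.

4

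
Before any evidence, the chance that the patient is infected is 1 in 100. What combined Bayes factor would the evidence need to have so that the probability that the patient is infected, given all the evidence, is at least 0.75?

Prior odds = 0.01/0.99 = 1/99.
Target odds = 0.75/0.25 = 3.
Required Bayes factor = 3 ÷ (1/99) = 297.

297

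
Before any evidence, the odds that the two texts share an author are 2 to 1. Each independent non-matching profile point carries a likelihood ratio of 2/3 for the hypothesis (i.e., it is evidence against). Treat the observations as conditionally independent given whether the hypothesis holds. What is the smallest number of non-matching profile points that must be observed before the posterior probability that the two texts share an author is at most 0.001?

Prior odds = 2.
Likelihood ratio per non-matching profile point = 2/3.
Target posterior odds = 0.001/0.999 = 1/999.
Require (2/3)ⁿ ≤ 1/999 ÷ 2 = 1/1998.
(2/3)¹⁸ = 262144/387420489 is still above 1/1998 but (2/3)¹⁹ ≈0.000451093 is at or below it, so n = 19.

19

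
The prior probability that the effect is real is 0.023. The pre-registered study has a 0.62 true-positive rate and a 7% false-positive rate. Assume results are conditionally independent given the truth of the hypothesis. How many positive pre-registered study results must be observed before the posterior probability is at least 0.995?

Prior odds = 0.023/0.977 = 23/977.
Likelihood ratio of a positive result = 0.62/0.07 = 62/7.
Target posterior odds = 0.995/0.005 = 199.
Require (62/7)ⁿ ≥ 199 ÷ (23/977) = 194423/23.
(62/7)⁴ = 14776336/2401 falls short of 194423/23 but (62/7)⁵ = 916132832/16807 reaches it, so n = 5.

5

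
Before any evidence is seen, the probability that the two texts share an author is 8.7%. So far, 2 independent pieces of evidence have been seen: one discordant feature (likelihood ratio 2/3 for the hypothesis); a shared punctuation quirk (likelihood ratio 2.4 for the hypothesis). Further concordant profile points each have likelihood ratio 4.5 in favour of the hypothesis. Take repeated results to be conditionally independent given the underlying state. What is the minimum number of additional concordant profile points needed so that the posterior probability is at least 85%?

3

Prior odds = 0.087/0.913 = 87/913.
Combined Bayes factor of the evidence already in hand = (2/3) × 2.4 = 1.6.
Odds after that evidence = (87/913) × 1.6 = 696/4565.
Target odds = 0.85/0.15 = 17/3.
Need 4.5ⁿ ≥ 17/3 ÷ (696/4565) = 77605/2088.
4.5² = 20.25 falls short of 77605/2088 but 4.5³ = 91.125 reaches it, so n = 3.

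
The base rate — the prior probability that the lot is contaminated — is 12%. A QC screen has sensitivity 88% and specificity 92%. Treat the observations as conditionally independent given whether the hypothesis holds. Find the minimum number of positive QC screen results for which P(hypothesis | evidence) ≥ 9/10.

2

Prior odds = 0.12/0.88 = 3/22.
False-positive rate = 1 − 0.92 = 0.08; likelihood ratio of a positive = 0.88/0.08 = 11.
Target posterior odds = 0.9/0.1 = 9.
Need (3/22) × 11ⁿ ≥ 9, i.e. 11ⁿ ≥ 66.
11¹ = 11 falls short of 66 but 11² = 121 reaches it, so n = 2.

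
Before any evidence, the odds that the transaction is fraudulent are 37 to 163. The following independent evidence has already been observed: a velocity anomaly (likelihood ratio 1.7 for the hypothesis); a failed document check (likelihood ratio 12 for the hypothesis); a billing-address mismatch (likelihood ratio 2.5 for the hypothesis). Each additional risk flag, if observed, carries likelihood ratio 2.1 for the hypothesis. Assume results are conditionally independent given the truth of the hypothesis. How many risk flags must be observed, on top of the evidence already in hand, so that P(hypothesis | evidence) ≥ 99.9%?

7

Prior odds = 37/163.
Combined Bayes factor of the evidence already in hand = 1.7 × 12 × 2.5 = 51.
Odds after that evidence = (37/163) × 51 = 1887/163.
Target odds = 0.999/0.001 = 999.
Need 2.1ⁿ ≥ 999 ÷ (1887/163) = 1467/17.
2.1⁶ = 85766121/1000000 falls short of 1467/17 but 2.1⁷ ≈180.109 reaches it, so n = 7.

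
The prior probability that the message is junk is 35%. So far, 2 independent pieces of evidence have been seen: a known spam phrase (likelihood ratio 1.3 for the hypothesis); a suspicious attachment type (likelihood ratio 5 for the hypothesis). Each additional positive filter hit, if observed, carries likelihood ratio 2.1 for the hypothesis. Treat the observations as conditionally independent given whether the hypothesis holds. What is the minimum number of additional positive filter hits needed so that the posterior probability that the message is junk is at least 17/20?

1

Prior odds = 0.35/0.65 = 7/13.
Combined Bayes factor of the evidence already in hand = 1.3 × 5 = 6.5.
Odds after that evidence = (7/13) × 6.5 = 3.5.
Target odds = 0.85/0.15 = 17/3.
Need 2.1ⁿ ≥ 17/3 ÷ 3.5 = 34/21.
2.1¹ = 2.1, which meets the required 34/21; so n = 1.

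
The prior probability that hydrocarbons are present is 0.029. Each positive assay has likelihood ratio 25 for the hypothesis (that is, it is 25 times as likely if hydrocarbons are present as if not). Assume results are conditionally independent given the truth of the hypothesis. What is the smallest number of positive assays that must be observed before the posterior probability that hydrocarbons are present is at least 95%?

3

Prior odds: 0.029 ÷ 0.971 = 29/971.
Likelihood ratio per positive assay = 25.
Target odds: 0.95 ÷ 0.05 = 19.
Require 25ⁿ ≥ 19 ÷ (29/971) = 18449/29.
25² = 625 falls short of 18449/29 but 25³ = 15625 reaches it, so n = 3.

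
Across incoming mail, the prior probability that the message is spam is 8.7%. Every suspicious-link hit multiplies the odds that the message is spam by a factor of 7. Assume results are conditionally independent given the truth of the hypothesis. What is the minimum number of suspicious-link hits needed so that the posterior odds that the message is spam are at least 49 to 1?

Prior odds: 0.087 ÷ 0.913 = 87/913.
Likelihood ratio per suspicious-link hit = 7.
Target odds = 49.
Need (87/913) × 7ⁿ ≥ 49, i.e. 7ⁿ ≥ 44737/87.
7³ = 343 falls short of 44737/87 but 7⁴ = 2401 reaches it, so n = 4.

4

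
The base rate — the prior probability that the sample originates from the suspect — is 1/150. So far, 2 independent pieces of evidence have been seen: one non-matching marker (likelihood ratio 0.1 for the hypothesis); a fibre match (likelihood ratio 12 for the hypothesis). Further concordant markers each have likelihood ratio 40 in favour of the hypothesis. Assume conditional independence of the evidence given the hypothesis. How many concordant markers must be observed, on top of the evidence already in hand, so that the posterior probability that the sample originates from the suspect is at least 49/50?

Prior odds = (1/150)/(149/150) = 1/149.
Combined Bayes factor of the evidence already in hand = 0.1 × 12 = 1.2.
Odds after that evidence = (1/149) × 1.2 = 6/745.
Target odds = 0.98/0.02 = 49.
Need 40ⁿ ≥ 49 ÷ (6/745) = 36505/6.
40² = 1600 falls short of 36505/6 but 40³ = 64000 reaches it, so n = 3.

3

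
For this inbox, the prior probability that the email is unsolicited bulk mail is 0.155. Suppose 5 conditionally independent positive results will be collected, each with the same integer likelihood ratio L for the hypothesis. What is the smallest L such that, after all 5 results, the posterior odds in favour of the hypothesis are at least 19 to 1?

Prior odds = 0.155/0.845 = 31/169.
Target odds = 19.
Need L⁵ ≥ 19 ÷ (31/169) = 3211/31.
2⁵ = 32 < 3211/31 ≤ 243 = 3⁵, so L = 3.

3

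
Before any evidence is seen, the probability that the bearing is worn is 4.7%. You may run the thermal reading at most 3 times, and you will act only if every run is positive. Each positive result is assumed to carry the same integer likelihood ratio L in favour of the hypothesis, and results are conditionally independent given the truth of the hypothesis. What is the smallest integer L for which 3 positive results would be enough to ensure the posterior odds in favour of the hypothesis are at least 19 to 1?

Prior odds = 0.047/0.953 = 47/953.
Target odds = 19.
Need L³ ≥ 19 ÷ (47/953) = 18107/47.
7³ = 343 < 18107/47 ≤ 512 = 8³, so L = 8.

8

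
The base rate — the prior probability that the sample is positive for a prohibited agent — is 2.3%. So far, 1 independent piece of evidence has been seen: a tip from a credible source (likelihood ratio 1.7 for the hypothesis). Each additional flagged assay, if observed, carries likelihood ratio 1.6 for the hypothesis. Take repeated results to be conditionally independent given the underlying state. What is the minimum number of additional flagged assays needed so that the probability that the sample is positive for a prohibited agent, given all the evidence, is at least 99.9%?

Prior odds = 0.023/0.977 = 23/977.
Bayes factor of the evidence already in hand = 1.7.
Odds after that evidence = (23/977) × 1.7 = 391/9770.
Target odds = 0.999/0.001 = 999.
Need 1.6ⁿ ≥ 999 ÷ (391/9770) = 9760230/391.
1.6²¹ ≈19342.8 falls short of 9760230/391 but 1.6²² ≈30948.5 reaches it, so n = 22.

22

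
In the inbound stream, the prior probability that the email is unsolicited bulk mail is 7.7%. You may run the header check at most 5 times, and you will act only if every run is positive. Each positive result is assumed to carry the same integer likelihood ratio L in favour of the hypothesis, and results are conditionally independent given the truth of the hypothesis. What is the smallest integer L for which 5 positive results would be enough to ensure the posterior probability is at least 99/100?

Prior odds = 0.077/0.923 = 77/923.
Target odds = 0.99/0.01 = 99.
Need L⁵ ≥ 99 ÷ (77/923) = 8307/7.
4⁵ = 1024 < 8307/7 ≤ 3125 = 5⁵, so L = 5.

5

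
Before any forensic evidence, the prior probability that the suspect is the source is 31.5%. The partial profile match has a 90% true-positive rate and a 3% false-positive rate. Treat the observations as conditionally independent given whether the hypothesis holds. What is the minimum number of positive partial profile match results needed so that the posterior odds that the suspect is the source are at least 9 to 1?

Prior odds = 0.315/0.685 = 63/137.
Likelihood ratio of a positive result = 0.9/0.03 = 30.
Target odds = 9.
Need (63/137) × 30ⁿ ≥ 9, i.e. 30ⁿ ≥ 137/7.
30¹ = 30, which meets the required 137/7; so n = 1.

1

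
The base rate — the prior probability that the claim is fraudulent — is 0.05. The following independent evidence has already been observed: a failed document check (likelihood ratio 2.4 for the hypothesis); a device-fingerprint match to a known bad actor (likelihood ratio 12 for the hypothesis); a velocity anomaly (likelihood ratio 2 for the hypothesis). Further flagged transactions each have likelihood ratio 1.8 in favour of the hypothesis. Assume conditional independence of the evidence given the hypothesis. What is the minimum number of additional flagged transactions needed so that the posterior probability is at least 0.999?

10

Prior odds = 0.05/0.95 = 1/19.
Combined Bayes factor of the evidence already in hand = 2.4 × 12 × 2 = 57.6.
Odds after that evidence = (1/19) × 57.6 = 288/95.
Target odds = 0.999/0.001 = 999.
Need 1.8ⁿ ≥ 999 ÷ (288/95) = 329.53125.
1.8⁹ = 387420489/1953125 falls short of 329.53125 but 1.8¹⁰ ≈357.047 reaches it, so n = 10.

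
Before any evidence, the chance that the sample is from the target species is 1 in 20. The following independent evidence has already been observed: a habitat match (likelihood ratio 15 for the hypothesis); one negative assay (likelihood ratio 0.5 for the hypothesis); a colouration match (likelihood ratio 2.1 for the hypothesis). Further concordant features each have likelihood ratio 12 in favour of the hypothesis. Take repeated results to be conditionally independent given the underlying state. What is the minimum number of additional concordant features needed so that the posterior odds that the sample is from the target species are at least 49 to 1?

2

Prior odds = 0.05/0.95 = 1/19.
Combined Bayes factor of the evidence already in hand = 15 × 0.5 × 2.1 = 15.75.
Odds after that evidence = (1/19) × 15.75 = 63/76.
Target odds = 49.
Need 12ⁿ ≥ 49 ÷ (63/76) = 532/9.
12¹ = 12 falls short of 532/9 but 12² = 144 reaches it, so n = 2.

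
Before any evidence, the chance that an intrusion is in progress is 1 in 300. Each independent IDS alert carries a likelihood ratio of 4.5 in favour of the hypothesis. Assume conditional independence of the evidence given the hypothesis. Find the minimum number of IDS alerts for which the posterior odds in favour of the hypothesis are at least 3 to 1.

Prior odds: (1/300) ÷ (299/300) = 1/299.
Likelihood ratio per IDS alert = 4.5.
Target odds = 3.
Require 4.5ⁿ ≥ 3 ÷ (1/299) = 897.
4.5⁴ = 410.0625 falls short of 897 but 4.5⁵ = 1845.28125 reaches it, so n = 5.

5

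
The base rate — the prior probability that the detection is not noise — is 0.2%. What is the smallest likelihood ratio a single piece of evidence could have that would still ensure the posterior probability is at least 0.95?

9481

Prior odds = 0.002/0.998 = 1/499.
Target odds = 0.95/0.05 = 19.
Required Bayes factor = 19 ÷ (1/499) = 9481.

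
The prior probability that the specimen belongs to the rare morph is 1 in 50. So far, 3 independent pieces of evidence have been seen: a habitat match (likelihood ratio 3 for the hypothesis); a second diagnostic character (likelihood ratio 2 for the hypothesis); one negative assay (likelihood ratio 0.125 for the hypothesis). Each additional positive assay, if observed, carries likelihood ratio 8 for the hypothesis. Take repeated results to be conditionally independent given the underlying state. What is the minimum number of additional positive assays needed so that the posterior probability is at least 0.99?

5

Prior odds = 0.02/0.98 = 1/49.
Combined Bayes factor of the evidence already in hand = 3 × 2 × 0.125 = 0.75.
Odds after that evidence = (1/49) × 0.75 = 3/196.
Target odds = 0.99/0.01 = 99.
Need 8ⁿ ≥ 99 ÷ (3/196) = 6468.
8⁴ = 4096 falls short of 6468 but 8⁵ = 32768 reaches it, so n = 5.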